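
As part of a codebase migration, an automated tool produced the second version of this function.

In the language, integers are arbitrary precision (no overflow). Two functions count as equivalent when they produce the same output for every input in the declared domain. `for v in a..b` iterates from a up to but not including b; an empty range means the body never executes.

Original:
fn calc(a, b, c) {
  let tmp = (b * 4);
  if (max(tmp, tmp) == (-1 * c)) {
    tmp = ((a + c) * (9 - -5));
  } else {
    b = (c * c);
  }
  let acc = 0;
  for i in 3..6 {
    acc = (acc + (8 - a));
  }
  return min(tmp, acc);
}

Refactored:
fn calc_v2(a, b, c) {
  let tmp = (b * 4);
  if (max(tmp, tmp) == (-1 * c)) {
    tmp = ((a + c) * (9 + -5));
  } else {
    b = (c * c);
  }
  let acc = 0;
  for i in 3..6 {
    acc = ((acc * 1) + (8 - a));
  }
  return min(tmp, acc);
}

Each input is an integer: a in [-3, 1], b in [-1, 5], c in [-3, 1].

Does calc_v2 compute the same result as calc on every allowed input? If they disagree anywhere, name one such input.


a=-3, b=0, c=0 yields -42 from calc but -12 from calc_v2.
verdict: not equivalent; witness: a=-3, b=0, c=0


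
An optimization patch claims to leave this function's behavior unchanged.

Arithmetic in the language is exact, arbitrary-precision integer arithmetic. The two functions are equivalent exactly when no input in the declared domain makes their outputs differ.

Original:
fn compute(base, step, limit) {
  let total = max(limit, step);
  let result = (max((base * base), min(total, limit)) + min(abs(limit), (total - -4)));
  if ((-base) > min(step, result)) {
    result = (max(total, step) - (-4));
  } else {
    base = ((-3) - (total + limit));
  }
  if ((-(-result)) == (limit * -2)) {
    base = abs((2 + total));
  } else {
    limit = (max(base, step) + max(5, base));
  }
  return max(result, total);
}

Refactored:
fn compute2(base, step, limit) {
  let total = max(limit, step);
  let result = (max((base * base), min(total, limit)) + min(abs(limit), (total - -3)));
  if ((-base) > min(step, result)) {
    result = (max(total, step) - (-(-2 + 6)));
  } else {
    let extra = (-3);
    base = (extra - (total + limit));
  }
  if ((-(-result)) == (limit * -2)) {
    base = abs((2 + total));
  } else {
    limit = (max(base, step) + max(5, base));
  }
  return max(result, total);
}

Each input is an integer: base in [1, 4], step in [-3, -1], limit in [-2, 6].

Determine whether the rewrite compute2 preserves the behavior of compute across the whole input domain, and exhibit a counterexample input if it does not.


Evaluate both at base=2, step=-2, limit=-2.
compute: total becomes -2; next result becomes 6; next ((-base) > min(step, result)) evaluates to false; next base becomes 1; next ((-(-result)) == (limit * -2)) evaluates to false; next limit becomes 6; next final value 6
compute2: total becomes -2; next result becomes 5; next ((-base) > min(step, result)) evaluates to false; next extra becomes -3; next base becomes 1; next ((-(-result)) == (limit * -2)) evaluates to false; next limit becomes 6; next final value 5
6 vs 5 — the two versions disagree here.
verdict: not equivalent; witness: base=2, step=-2, limit=-2


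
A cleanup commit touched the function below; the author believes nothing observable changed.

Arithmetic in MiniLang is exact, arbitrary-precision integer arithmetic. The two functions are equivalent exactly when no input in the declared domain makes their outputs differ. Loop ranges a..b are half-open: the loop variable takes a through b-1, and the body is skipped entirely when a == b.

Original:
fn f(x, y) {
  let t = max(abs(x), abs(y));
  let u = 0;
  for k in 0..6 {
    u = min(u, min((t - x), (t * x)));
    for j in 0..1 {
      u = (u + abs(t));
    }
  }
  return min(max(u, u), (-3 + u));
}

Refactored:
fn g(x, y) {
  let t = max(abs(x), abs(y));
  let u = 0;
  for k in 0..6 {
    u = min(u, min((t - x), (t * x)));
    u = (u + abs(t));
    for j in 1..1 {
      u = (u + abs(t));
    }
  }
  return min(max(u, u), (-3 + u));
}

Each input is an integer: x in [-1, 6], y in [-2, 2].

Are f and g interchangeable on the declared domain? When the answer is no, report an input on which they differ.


The two versions differ — the changes include arithmetic usage differs, and statement counts differ, and loop structure differs, and min/max/abs usage differs.
As a probe, take x=0, y=0: f runs t := 0 | u := 0 | iter k=0: | u := 0 | iter j=0: | u := 0 | iter k=1: | u := 0 | iter j=0: | u := 0 | iter k=2: | u := 0 | iter j=0: | u := 0 | iter k=3: | u := 0 | iter j=0: | u := 0 | iter k=4: | u := 0 | iter j=0: | u := 0 | iter k=5: | u := 0 | iter j=0: | u := 0 | result -3; g runs t := 0 | u := 0 | iter k=0: | u := 0 | u := 0 | loop over j: empty range | iter k=1: | u := 0 | u := 0 | loop over j: empty range | iter k=2: | u := 0 | u := 0 | loop over j: empty range | iter k=3: | u := 0 | u := 0 | loop over j: empty range | iter k=4: | u := 0 | u := 0 | loop over j: empty range | iter k=5: | u := 0 | u := 0 | loop over j: empty range | result -3; both end at -3.
Sweeping the whole domain (40 inputs) finds no disagreement.
verdict: equivalent


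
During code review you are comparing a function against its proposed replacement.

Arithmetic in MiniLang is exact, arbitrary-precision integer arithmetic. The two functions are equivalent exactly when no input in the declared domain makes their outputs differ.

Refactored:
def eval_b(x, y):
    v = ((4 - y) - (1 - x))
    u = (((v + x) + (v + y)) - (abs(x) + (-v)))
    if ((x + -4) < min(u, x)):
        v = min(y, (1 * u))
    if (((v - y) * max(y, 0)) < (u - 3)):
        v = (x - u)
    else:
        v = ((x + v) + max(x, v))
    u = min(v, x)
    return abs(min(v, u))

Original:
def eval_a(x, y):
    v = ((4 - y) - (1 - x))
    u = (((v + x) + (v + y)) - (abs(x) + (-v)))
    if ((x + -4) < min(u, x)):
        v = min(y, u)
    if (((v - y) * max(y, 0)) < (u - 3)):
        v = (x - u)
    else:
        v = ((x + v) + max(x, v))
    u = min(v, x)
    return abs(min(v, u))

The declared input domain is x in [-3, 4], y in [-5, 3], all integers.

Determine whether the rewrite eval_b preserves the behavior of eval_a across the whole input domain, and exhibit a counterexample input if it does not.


Side by side, the visible changes include: arithmetic usage differs, and constant usage differs.
One worked example (x=2, y=-4) — eval_a: v = 9; u = 23; ((x + -4) < min(u, x)) -> true; v = -4; (((v - y) * max(y, 0)) < (u - 3)) -> true; v = -21; u = -21; return 21; eval_b: v = 9; u = 23; ((x + -4) < min(u, x)) -> true; v = -4; (((v - y) * max(y, 0)) < (u - 3)) -> true; v = -21; u = -21; return 21; agreement on 21.
An exhaustive pass over the 72 declared inputs shows identical outputs.
verdict: equivalent


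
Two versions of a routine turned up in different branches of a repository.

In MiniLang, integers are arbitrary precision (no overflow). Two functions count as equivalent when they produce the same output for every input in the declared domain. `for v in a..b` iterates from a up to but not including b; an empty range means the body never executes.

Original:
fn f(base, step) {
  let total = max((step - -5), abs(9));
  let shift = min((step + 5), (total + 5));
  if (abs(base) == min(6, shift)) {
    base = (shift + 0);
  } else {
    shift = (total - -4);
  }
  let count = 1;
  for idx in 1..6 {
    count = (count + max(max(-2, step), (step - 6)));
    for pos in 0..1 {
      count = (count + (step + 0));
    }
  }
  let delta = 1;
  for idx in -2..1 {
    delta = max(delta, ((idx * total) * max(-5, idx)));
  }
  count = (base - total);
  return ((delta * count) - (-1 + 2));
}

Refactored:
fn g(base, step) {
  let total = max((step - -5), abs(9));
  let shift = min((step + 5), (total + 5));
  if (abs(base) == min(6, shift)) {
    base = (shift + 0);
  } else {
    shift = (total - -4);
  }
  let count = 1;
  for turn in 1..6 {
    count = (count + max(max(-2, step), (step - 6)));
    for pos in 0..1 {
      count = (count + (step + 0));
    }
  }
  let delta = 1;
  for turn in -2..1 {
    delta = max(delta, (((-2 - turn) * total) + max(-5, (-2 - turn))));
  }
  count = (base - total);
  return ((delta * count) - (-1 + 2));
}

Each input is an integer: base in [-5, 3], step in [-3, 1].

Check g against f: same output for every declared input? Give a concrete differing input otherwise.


Input base=-5, step=-3: -505 from f versus -15 from g.
verdict: not equivalent; witness: base=-5, step=-3


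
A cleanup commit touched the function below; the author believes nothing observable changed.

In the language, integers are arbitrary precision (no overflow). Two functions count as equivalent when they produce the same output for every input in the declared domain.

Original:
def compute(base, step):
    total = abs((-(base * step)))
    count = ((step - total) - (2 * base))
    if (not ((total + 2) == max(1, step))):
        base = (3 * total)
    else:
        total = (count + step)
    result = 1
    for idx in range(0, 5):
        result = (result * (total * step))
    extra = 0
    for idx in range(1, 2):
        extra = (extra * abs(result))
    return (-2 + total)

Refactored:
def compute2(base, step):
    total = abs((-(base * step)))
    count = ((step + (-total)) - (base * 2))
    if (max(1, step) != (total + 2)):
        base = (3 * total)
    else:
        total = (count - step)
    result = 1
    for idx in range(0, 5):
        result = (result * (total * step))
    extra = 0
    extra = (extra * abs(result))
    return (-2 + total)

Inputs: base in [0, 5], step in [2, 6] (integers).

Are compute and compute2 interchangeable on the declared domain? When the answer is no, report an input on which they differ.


Run the pair on base=0, step=2.
compute: total becomes 0; next count becomes 2; next (not ((total + 2) == max(1, step))) evaluates to false; next total becomes 4; next result becomes 1; next at idx=0:; next result becomes 8; next at idx=1:; next result becomes 64; next at idx=2:; next result becomes 512; next at idx=3:; next result becomes 4096; next at idx=4:; next result becomes 32768; next extra becomes 0; next at idx=1:; next extra becomes 0; next final value 2
compute2: total becomes 0; next count becomes 2; next (max(1, step) != (total + 2)) evaluates to false; next total becomes 0; next result becomes 1; next at idx=0:; next result becomes 0; next at idx=1:; next result becomes 0; next at idx=2:; next result becomes 0; next at idx=3:; next result becomes 0; next at idx=4:; next result becomes 0; next extra becomes 0; next extra becomes 0; next final value -2
2 != -2, so the rewrite changes behavior.
verdict: not equivalent; witness: base=0, step=2


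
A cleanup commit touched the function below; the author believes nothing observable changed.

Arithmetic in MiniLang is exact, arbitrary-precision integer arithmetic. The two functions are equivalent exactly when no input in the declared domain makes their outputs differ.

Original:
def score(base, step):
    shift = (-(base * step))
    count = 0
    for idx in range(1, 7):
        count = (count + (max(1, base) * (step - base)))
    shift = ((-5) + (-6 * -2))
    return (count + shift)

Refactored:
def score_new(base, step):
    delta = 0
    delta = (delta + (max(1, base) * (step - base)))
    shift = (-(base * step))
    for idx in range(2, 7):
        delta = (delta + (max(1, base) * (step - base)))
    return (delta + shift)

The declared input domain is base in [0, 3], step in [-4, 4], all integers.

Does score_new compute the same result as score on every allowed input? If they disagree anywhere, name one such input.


There is a counterexample at base=0, step=-4: -17 on one side, -24 on the other.
score: shift=0, then count=0, then (idx=1), then count=-4, then (idx=2), then count=-8, then (idx=3), then count=-12, then (idx=4), then count=-16, then (idx=5), then count=-20, then (idx=6), then count=-24, then shift=7, then returns -17
score_new: delta=0, then delta=-4, then shift=0, then (idx=2), then delta=-8, then (idx=3), then delta=-12, then (idx=4), then delta=-16, then (idx=5), then delta=-20, then (idx=6), then delta=-24, then returns -24
verdict: not equivalent; witness: base=0, step=-4


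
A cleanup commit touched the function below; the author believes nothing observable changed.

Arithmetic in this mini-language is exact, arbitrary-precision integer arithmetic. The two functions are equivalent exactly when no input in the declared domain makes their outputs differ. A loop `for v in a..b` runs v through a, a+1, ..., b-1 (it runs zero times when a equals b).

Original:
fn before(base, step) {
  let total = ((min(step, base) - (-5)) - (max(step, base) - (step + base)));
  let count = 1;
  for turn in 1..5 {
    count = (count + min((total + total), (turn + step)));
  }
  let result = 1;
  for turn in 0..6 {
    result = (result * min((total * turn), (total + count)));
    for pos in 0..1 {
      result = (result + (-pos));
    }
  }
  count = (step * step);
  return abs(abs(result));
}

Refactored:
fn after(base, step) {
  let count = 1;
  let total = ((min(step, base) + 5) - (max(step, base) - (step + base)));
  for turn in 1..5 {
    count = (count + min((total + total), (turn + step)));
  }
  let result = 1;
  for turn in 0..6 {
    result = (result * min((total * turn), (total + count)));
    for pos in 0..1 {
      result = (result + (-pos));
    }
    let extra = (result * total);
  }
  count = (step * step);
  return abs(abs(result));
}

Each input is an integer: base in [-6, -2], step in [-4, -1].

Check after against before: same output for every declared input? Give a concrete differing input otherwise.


Side by side, the visible changes include: arithmetic usage differs, statement counts differ, local variable names differ.
As a probe, take base=-2, step=-4: before runs total = -3; count = 1; [turn=1]; count = -5; [turn=2]; count = -11; [turn=3]; count = -17; [turn=4]; count = -23; result = 1; [turn=0]; result = -26; [pos=0]; result = -26; [turn=1]; result = 676; [pos=0]; result = 676; [turn=2]; result = -17576; [pos=0]; result = -17576; [turn=3]; result = 456976; [pos=0]; result = 456976; [turn=4]; result = -11881376; [pos=0]; result = -11881376; [turn=5]; result = 308915776; [pos=0]; result = 308915776; count = 16; return 308915776; after runs count = 1; total = -3; [turn=1]; count = -5; [turn=2]; count = -11; [turn=3]; count = -17; [turn=4]; count = -23; result = 1; [turn=0]; result = -26; [pos=0]; result = -26; extra = 78; [turn=1]; result = 676; [pos=0]; result = 676; extra = -2028; [turn=2]; result = -17576; [pos=0]; result = -17576; extra = 52728; [turn=3]; result = 456976; [pos=0]; result = 456976; extra = -1370928; [turn=4]; result = -11881376; [pos=0]; result = -11881376; extra = 35644128; [turn=5]; result = 308915776; [pos=0]; result = 308915776; extra = -926747328; count = 16; return 308915776; both end at 308915776.
Every one of the 20 inputs gives matching results.
verdict: equivalent


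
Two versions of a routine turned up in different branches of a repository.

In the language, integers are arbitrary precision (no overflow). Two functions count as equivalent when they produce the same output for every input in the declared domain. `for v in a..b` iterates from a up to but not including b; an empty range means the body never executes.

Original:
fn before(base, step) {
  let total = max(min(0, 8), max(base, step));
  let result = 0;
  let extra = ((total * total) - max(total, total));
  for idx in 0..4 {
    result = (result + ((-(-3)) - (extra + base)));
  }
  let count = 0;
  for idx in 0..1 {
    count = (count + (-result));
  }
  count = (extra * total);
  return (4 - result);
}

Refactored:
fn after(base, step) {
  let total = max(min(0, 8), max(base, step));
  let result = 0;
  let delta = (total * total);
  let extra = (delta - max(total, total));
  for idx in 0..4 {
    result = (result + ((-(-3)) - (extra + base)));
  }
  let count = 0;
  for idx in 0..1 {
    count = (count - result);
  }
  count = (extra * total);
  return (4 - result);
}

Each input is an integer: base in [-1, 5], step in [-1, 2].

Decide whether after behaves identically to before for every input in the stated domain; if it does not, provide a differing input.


Side by side, the visible changes include: statement counts differ, plus local variable names differ, plus arithmetic usage differs.
One worked example (base=3, step=1) — before: total = 3; result = 0; extra = 6; [idx=0]; result = -6; [idx=1]; result = -12; [idx=2]; result = -18; [idx=3]; result = -24; count = 0; [idx=0]; count = 24; count = 18; return 28; after: total = 3; result = 0; delta = 9; extra = 6; [idx=0]; result = -6; [idx=1]; result = -12; [idx=2]; result = -18; [idx=3]; result = -24; count = 0; [idx=0]; count = 24; count = 18; return 28; agreement on 28.
Checked all 28 inputs in the declared domain: the outputs agree on every one.
verdict: equivalent


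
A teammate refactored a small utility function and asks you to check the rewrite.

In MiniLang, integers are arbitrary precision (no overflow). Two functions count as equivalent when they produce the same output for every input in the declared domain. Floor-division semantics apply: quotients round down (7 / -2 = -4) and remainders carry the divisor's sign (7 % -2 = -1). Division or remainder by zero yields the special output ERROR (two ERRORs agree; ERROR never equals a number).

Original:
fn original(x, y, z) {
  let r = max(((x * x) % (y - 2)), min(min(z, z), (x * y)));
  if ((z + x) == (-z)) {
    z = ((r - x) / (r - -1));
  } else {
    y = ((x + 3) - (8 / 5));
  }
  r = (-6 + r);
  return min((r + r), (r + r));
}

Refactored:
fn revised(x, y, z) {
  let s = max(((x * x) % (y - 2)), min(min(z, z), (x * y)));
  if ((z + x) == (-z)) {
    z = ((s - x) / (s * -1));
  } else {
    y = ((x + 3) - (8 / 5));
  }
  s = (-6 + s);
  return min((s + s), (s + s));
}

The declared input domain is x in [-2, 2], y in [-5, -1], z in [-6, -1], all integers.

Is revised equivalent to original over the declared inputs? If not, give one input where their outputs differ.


Take x=2, y=-3, z=-1.
original: r=-1, then ((z + x) == (-z)) is true, then a zero divisor aborts: ERROR
revised: s=-1, then ((z + x) == (-z)) is true, then z=-3, then s=-7, then returns -14
ERROR and -14 differ, so these are not the same function on this domain.
verdict: not equivalent; witness: x=2, y=-3, z=-1


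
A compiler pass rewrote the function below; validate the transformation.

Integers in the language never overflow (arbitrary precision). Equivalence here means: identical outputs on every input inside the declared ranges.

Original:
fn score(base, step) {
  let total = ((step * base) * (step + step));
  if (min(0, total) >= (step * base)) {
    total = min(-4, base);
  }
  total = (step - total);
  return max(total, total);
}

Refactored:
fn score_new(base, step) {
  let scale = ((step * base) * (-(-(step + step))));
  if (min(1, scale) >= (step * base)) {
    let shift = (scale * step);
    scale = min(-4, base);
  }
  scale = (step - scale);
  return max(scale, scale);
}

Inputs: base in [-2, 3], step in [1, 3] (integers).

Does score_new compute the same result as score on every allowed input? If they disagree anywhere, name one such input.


Not equivalent: base=1, step=1 separates them (-1 vs 5).
score: total = 2; (min(0, total) >= (step * base)) -> false; total = -1; return -1
score_new: scale = 2; (min(1, scale) >= (step * base)) -> true; shift = 2; scale = -4; scale = 5; return 5
verdict: not equivalent; witness: base=1, step=1


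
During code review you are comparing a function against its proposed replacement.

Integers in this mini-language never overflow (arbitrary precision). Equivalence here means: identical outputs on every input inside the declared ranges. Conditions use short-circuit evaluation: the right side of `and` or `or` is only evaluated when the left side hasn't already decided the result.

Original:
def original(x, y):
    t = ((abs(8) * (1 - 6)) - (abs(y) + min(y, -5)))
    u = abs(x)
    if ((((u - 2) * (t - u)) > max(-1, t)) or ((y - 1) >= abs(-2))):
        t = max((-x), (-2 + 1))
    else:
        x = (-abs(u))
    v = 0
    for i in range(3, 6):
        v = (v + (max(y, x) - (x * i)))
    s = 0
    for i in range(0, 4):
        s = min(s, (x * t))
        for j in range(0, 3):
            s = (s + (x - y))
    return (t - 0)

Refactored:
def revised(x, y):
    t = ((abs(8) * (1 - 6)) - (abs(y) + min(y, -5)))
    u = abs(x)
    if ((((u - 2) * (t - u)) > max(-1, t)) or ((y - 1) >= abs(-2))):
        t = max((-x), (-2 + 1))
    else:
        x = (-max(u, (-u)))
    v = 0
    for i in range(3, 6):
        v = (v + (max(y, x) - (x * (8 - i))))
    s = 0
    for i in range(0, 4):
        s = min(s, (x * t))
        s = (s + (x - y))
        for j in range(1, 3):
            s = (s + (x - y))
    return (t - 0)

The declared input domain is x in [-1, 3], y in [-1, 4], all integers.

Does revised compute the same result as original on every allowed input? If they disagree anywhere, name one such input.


Side by side, the visible changes include: loop structure differs; also arithmetic usage differs; also statement counts differ; also constant usage differs; also min/max/abs usage differs.
One worked example (x=1, y=3) — original: t := -38 | u := 1 | ((((u - 2) * (t - u)) > max(-1, t)) or ((y - 1) >= abs(-2))): true | t := -1 | v := 0 | iter i=3: | v := 0 | iter i=4: | v := -1 | iter i=5: | v := -3 | s := 0 | iter i=0: | s := -1 | iter j=0: | s := -3 | iter j=1: | s := -5 | iter j=2: | s := -7 | iter i=1: | s := -7 | iter j=0: | s := -9 | iter j=1: | s := -11 | iter j=2: | s := -13 | iter i=2: | s := -13 | iter j=0: | s := -15 | iter j=1: | s := -17 | iter j=2: | s := -19 | iter i=3: | s := -19 | iter j=0: | s := -21 | iter j=1: | s := -23 | iter j=2: | s := -25 | result -1; revised: t := -38 | u := 1 | ((((u - 2) * (t - u)) > max(-1, t)) or ((y - 1) >= abs(-2))): true | t := -1 | v := 0 | iter i=3: | v := -2 | iter i=4: | v := -3 | iter i=5: | v := -3 | s := 0 | iter i=0: | s := -1 | s := -3 | iter j=1: | s := -5 | iter j=2: | s := -7 | iter i=1: | s := -7 | s := -9 | iter j=1: | s := -11 | iter j=2: | s := -13 | iter i=2: | s := -13 | s := -15 | iter j=1: | s := -17 | iter j=2: | s := -19 | iter i=3: | s := -19 | s := -21 | iter j=1: | s := -23 | iter j=2: | s := -25 | result -1; agreement on -1.
An exhaustive pass over the 30 declared inputs shows identical outputs.
verdict: equivalent


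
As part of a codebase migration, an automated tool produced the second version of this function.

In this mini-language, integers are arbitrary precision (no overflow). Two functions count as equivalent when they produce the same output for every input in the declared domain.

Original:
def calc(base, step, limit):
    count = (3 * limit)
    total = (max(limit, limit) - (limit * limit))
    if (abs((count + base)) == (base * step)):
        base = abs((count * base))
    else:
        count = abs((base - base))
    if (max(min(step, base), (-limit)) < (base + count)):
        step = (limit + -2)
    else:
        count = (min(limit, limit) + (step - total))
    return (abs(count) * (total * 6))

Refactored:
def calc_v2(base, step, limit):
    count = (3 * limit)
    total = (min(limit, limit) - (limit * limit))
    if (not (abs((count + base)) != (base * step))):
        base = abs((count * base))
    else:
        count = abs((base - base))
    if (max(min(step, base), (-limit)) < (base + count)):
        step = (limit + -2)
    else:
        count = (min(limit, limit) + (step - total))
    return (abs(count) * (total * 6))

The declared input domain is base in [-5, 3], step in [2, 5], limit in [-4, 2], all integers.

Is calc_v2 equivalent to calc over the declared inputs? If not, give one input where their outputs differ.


The edit looks behavioral (`max(limit, limit)` became `min(limit, limit)`), but over these ranges it never changes the outcome.
Tracing base=-3, step=2, limit=2: calc: count := 6 | total := -2 | (abs((count + base)) == (base * step)): false | count := 0 | (max(min(step, base), (-limit)) < (base + count)): false | count := 6 | result -72 | calc_v2: count := 6 | total := -2 | (not (abs((count + base)) != (base * step))): false | count := 0 | (max(min(step, base), (-limit)) < (base + count)): false | count := 6 | result -72 — matching result -72.
An exhaustive pass over the 252 declared inputs shows identical outputs.
verdict: equivalent


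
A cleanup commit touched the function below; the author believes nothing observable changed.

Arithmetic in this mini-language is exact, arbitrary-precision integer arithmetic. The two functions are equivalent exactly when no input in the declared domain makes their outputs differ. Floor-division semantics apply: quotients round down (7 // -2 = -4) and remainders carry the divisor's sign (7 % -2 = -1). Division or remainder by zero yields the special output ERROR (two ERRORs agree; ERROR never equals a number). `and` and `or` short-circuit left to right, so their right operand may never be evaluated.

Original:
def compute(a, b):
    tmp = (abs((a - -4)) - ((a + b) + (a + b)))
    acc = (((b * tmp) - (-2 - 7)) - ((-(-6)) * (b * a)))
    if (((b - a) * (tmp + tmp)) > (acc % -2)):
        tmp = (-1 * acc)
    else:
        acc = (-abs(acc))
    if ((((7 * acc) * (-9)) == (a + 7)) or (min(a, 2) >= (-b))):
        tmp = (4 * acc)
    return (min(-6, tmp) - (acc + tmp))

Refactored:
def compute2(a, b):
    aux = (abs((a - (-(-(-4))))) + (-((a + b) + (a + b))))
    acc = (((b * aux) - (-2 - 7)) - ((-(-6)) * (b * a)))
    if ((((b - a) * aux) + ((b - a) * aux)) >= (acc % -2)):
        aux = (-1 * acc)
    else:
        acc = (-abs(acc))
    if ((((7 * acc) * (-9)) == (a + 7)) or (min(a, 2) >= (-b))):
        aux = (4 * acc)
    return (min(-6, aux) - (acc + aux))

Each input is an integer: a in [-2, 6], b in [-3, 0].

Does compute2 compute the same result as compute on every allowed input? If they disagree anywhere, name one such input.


Consider the input a=-1, b=-1.
compute: tmp=7, then acc=-4, then (((b - a) * (tmp + tmp)) > (acc % -2)) is false, then acc=-4, then ((((7 * acc) * (-9)) == (a + 7)) or (min(a, 2) >= (-b))) is false, then returns -9
compute2: aux=7, then acc=-4, then ((((b - a) * aux) + ((b - a) * aux)) >= (acc % -2)) is true, then aux=4, then ((((7 * acc) * (-9)) == (a + 7)) or (min(a, 2) >= (-b))) is false, then returns -6
-9 against -6: the behavior changed.
verdict: not equivalent; witness: a=-1, b=-1


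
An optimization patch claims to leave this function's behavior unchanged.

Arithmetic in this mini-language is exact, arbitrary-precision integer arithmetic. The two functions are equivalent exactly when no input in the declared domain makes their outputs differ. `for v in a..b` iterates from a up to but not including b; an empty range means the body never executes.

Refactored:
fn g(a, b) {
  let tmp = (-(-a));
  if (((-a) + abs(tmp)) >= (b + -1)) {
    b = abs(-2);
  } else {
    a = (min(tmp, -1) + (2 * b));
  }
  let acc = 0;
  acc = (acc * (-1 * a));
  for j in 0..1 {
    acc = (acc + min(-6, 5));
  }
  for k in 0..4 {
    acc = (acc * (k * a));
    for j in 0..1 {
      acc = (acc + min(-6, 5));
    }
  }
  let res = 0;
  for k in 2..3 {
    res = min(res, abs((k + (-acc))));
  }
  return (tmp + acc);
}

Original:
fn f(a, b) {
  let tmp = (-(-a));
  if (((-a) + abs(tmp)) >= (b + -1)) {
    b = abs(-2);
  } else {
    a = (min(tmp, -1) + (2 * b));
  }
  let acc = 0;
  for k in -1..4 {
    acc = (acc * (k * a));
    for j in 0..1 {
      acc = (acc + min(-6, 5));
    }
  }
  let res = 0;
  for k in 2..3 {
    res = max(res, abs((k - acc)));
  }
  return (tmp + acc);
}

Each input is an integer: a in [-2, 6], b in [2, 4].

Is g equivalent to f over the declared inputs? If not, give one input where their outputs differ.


Equivalent. There is a behavioral-looking edit here, yet the outcome never shifts on this domain.
Across all 27 domain points the two functions coincide.
Tracing a=5, b=3: f: tmp becomes 5; next (((-a) + abs(tmp)) >= (b + -1)) evaluates to false; next a becomes 5; next acc becomes 0; next at k=-1:; next acc becomes 0; next at j=0:; next acc becomes -6; next at k=0:; next acc becomes 0; next at j=0:; next acc becomes -6; next at k=1:; next acc becomes -30; next at j=0:; next acc becomes -36; next at k=2:; next acc becomes -360; next at j=0:; next acc becomes -366; next at k=3:; next acc becomes -5490; next at j=0:; next acc becomes -5496; next res becomes 0; next at k=2:; next res becomes 5498; next final value -5491 | g: tmp becomes 5; next (((-a) + abs(tmp)) >= (b + -1)) evaluates to false; next a becomes 5; next acc becomes 0; next acc becomes 0; next at j=0:; next acc becomes -6; next at k=0:; next acc becomes 0; next at j=0:; next acc becomes -6; next at k=1:; next acc becomes -30; next at j=0:; next acc becomes -36; next at k=2:; next acc becomes -360; next at j=0:; next acc becomes -366; next at k=3:; next acc becomes -5490; next at j=0:; next acc becomes -5496; next res becomes 0; next at k=2:; next res becomes 0; next final value -5491 — matching result -5491.
verdict: equivalent


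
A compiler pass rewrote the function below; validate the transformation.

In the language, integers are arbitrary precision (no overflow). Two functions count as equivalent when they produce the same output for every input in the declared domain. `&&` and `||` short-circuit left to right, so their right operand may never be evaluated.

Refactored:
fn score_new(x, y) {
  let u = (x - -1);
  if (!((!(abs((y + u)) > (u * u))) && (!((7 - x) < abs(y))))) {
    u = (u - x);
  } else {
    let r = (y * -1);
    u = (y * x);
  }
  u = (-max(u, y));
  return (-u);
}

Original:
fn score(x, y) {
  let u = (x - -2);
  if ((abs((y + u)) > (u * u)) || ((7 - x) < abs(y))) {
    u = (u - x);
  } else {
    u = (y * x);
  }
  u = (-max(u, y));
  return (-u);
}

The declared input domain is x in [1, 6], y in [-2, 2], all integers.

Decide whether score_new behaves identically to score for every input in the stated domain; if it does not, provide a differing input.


There is a counterexample at x=6, y=-2: 2 on one side, 1 on the other.
score: u = 8; ((abs((y + u)) > (u * u)) || ((7 - x) < abs(y))) -> true; u = 2; u = -2; return 2
score_new: u = 7; (!((!(abs((y + u)) > (u * u))) && (!((7 - x) < abs(y))))) -> true; u = 1; u = -1; return 1
verdict: not equivalent; witness: x=6, y=-2


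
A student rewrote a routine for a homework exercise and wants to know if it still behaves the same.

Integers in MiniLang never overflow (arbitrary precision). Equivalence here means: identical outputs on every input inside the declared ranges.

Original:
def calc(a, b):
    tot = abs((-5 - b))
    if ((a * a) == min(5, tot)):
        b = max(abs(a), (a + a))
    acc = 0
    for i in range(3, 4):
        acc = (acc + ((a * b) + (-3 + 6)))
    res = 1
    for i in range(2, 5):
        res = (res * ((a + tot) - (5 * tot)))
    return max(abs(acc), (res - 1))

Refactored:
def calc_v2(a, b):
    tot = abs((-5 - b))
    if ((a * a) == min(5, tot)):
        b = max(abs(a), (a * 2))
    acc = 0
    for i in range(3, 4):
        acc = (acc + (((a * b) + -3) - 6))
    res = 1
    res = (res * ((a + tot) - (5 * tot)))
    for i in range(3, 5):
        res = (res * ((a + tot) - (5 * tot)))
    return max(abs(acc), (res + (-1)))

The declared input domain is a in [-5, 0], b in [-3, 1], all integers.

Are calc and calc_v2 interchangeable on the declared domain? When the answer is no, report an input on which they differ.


Not equivalent: a=-5, b=-3 separates them (18 vs 6).
calc: tot becomes 2; next ((a * a) == min(5, tot)) evaluates to false; next acc becomes 0; next at i=3:; next acc becomes 18; next res becomes 1; next at i=2:; next res becomes -13; next at i=3:; next res becomes 169; next at i=4:; next res becomes -2197; next final value 18
calc_v2: tot becomes 2; next ((a * a) == min(5, tot)) evaluates to false; next acc becomes 0; next at i=3:; next acc becomes 6; next res becomes 1; next res becomes -13; next at i=3:; next res becomes 169; next at i=4:; next res becomes -2197; next final value 6
verdict: not equivalent; witness: a=-5, b=-3


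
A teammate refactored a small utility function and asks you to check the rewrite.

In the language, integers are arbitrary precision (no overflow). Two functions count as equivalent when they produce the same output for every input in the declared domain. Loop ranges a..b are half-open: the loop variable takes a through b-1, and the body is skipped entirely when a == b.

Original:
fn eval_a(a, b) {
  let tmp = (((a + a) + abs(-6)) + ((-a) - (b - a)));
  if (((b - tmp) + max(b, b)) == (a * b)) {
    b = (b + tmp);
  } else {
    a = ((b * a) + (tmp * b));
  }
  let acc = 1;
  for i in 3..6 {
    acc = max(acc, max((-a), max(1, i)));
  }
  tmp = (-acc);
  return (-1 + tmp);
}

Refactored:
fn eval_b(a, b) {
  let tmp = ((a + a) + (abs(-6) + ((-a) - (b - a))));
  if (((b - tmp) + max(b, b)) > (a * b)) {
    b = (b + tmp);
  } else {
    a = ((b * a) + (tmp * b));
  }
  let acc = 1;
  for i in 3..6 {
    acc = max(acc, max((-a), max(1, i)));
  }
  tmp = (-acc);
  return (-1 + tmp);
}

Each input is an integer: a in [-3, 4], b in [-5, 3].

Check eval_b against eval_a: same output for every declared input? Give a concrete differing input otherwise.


Consider the input a=-3, b=2.
eval_a: tmp := -2 | (((b - tmp) + max(b, b)) == (a * b)): false | a := -10 | acc := 1 | iter i=3: | acc := 10 | iter i=4: | acc := 10 | iter i=5: | acc := 10 | tmp := -10 | result -11
eval_b: tmp := -2 | (((b - tmp) + max(b, b)) > (a * b)): true | b := 0 | acc := 1 | iter i=3: | acc := 3 | iter i=4: | acc := 4 | iter i=5: | acc := 5 | tmp := -5 | result -6
-11 != -6, so the rewrite changes behavior.
verdict: not equivalent; witness: a=-3, b=2


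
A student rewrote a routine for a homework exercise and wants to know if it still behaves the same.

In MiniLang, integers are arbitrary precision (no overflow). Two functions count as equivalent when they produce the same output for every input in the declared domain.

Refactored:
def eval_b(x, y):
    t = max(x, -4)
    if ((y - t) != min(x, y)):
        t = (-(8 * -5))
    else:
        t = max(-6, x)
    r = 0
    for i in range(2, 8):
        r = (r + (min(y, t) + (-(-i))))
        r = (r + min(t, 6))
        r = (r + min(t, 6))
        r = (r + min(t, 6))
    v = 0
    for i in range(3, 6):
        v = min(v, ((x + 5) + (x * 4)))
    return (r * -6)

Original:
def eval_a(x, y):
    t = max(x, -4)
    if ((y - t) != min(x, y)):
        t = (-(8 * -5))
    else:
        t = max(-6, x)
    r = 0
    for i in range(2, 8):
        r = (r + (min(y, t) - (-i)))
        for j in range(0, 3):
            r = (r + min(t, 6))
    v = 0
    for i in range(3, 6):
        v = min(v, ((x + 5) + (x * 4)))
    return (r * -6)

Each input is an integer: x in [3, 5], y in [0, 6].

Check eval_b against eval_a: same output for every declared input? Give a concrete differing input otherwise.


Side by side, the visible changes include: local variable names differ, statement counts differ, arithmetic usage differs, constant usage differs, loop structure differs, min/max/abs usage differs.
Spot check at x=5, y=1 — eval_a: t = 5; ((y - t) != min(x, y)) -> true; t = 40; r = 0; [i=2]; r = 3; [j=0]; r = 9; [j=1]; r = 15; [j=2]; r = 21; [i=3]; r = 25; [j=0]; r = 31; [j=1]; r = 37; [j=2]; r = 43; [i=4]; r = 48; [j=0]; r = 54; [j=1]; r = 60; [j=2]; r = 66; [i=5]; r = 72; [j=0]; r = 78; [j=1]; r = 84; [j=2]; r = 90; [i=6]; r = 97; [j=0]; r = 103; [j=1]; r = 109; [j=2]; r = 115; [i=7]; r = 123; [j=0]; r = 129; [j=1]; r = 135; [j=2]; r = 141; v = 0; [i=3]; v = 0; [i=4]; v = 0; [i=5]; v = 0; return -846. eval_b: t = 5; ((y - t) != min(x, y)) -> true; t = 40; r = 0; [i=2]; r = 3; r = 9; r = 15; r = 21; [i=3]; r = 25; r = 31; r = 37; r = 43; [i=4]; r = 48; r = 54; r = 60; r = 66; [i=5]; r = 72; r = 78; r = 84; r = 90; [i=6]; r = 97; r = 103; r = 109; r = 115; [i=7]; r = 123; r = 129; r = 135; r = 141; v = 0; [i=3]; v = 0; [i=4]; v = 0; [i=5]; v = 0; return -846. Both give -846.
Every one of the 21 inputs gives matching results.
verdict: equivalent


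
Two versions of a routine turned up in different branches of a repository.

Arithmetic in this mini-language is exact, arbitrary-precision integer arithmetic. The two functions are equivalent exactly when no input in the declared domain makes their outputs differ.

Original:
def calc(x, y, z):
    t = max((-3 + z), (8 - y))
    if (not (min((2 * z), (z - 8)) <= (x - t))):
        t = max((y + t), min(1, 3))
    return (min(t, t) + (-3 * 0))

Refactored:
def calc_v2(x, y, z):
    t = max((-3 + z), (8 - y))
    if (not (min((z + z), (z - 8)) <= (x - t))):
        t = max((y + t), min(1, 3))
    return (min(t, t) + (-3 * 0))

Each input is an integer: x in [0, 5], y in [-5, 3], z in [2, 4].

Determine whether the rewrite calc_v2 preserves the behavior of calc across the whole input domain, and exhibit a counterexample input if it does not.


This is a faithful refactor — constant usage differs; and arithmetic usage differs, but the computed results match everywhere.
Spot check at x=1, y=-1, z=3 — calc: t becomes 9; next (not (min((2 * z), (z - 8)) <= (x - t))) evaluates to true; next t becomes 8; next final value 8. calc_v2: t becomes 9; next (not (min((z + z), (z - 8)) <= (x - t))) evaluates to true; next t becomes 8; next final value 8. Both give 8.
An exhaustive pass over the 162 declared inputs shows identical outputs.
verdict: equivalent


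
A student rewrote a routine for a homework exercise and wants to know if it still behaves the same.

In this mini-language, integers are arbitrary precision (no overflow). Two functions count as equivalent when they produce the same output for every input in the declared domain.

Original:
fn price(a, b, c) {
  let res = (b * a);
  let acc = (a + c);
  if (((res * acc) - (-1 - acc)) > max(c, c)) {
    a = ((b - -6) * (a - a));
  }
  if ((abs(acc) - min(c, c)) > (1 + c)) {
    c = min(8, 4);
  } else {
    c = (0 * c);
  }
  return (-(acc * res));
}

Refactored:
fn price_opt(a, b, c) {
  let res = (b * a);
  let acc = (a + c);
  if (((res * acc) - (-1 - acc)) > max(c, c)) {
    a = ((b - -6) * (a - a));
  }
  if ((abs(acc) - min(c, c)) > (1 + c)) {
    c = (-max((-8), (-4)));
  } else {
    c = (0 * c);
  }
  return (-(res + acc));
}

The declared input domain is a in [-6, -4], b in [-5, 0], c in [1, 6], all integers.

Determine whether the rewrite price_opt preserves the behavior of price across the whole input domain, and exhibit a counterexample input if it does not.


a=-6, b=-5, c=1 yields 150 from price but -25 from price_opt.
verdict: not equivalent; witness: a=-6, b=-5, c=1


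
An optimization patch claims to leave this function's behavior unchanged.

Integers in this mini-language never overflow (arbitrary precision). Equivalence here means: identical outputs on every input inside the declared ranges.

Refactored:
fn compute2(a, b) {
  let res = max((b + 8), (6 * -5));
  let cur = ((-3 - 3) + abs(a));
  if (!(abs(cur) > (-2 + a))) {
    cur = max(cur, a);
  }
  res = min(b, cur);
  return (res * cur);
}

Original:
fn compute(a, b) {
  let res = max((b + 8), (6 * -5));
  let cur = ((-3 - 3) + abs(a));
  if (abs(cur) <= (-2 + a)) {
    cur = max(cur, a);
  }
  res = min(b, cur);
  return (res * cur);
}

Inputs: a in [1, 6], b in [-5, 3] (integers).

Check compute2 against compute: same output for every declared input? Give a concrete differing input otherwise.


Equivalent — the differences include boolean connective usage differs, and comparison usage differs, yet no declared input distinguishes the two.
One worked example (a=6, b=0) — compute: res = 8; cur = 0; (abs(cur) <= (-2 + a)) -> true; cur = 6; res = 0; return 0; compute2: res = 8; cur = 0; (!(abs(cur) > (-2 + a))) -> true; cur = 6; res = 0; return 0; agreement on 0.
Checked all 54 inputs in the declared domain: the outputs agree on every one.
verdict: equivalent


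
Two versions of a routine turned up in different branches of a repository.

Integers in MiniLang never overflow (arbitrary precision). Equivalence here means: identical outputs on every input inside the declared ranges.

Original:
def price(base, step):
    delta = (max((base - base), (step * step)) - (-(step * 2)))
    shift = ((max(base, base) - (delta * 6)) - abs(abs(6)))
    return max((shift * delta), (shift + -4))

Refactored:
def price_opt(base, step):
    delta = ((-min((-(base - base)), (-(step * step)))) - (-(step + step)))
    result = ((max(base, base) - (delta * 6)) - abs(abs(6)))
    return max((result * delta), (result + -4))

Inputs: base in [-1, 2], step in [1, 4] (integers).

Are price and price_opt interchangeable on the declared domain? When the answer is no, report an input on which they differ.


Comparing the listings, the differences include: min/max/abs usage differs; arithmetic usage differs; constant usage differs; local variable names differ.
As a probe, take base=1, step=2: price runs delta=8, then shift=-53, then returns -57; price_opt runs delta=8, then result=-53, then returns -57; both end at -57.
Checked all 16 inputs in the declared domain: the outputs agree on every one.
verdict: equivalent
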